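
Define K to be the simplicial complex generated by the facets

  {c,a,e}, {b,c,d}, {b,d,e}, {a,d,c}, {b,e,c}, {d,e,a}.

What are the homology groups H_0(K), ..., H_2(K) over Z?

K has 5 vertices, 9 edges, 6 triangles.
rank ∂_0 = 0, rank ∂_1 = 4 ⇒ b_0 = 5 − 0 − 4 = 1; all invariant factors of ∂_1 are 1 so no torsion. So H_0 = Z.
rank ∂_1 = 4, rank ∂_2 = 5 ⇒ b_1 = 9 − 4 − 5 = 0; all invariant factors of ∂_2 are 1 so no torsion. So H_1 = 0.
rank ∂_2 = 5, rank ∂_3 = 0 ⇒ b_2 = 6 − 5 − 0 = 1. So H_2 = Z.

H_0 ≅ Z,  H_1 = 0,  H_2 ≅ Z.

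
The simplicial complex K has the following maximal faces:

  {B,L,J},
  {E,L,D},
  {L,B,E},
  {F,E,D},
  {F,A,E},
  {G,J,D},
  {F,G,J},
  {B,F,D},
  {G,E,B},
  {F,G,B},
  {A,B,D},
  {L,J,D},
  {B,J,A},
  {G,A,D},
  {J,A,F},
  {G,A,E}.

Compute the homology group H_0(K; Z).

Order the vertices as A < B < D < E < F < G < J < L. Listing each simplex with vertices in this order, K has dimension 2 with simplices:

  0-simplices (8): A, B, D, E, F, G, J, L
  1-simplices (24): AB, AD, AE, AF, AG, AJ, BD, BE, BF, BG, BJ, BL, DE, DF, DG, DJ, DL, EF, EG, EL, FG, FJ, GJ, JL
  2-simplices (16): ABD, ABJ, ADG, AEF, AEG, AFJ, BDF, BEG, BEL, BFG, BJL, DEF, DEL, DGJ, DJL, FGJ

giving chain groups C_0 ≅ Z^8, C_1 ≅ Z^24, C_2 ≅ Z^16.

∂_1: C_1 → C_0 maps an edge to its endpoints' difference, ∂[p,q] = q − p. For instance
  ∂BL = L − B.
This gives a 8×24 integer matrix of rank 7; reducing to Smith normal form yields diagonal entries (1,1,1,1,1,1,1).

The boundary map ∂_2: C_2 → C_1 maps a triangle to the signed sum of its edges. For instance
  ∂BJL = JL − BL + BJ,
  ∂ABJ = BJ − AJ + AB.
The 24×16 boundary matrix has rank 15 and Smith normal form diag(1,1,1,1,1,1,1,1,1,1,1,1,1,1,1).

Reading off H_k = ker ∂_k / im ∂_{k+1}:

  H_0: rank C_0 − rank ∂_1 = 8 − 7 = 1, and the invariant factors of ∂_1 are all 1, so H_0 ≅ Z.

(K is a triangulation of the torus T^2.)

H_0 ≅ Z.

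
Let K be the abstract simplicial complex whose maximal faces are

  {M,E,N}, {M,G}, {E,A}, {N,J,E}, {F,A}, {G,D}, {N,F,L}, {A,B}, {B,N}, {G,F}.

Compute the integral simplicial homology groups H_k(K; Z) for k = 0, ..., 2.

H_0 ≅ Z,  H_1 ≅ Z^3,  H_2 = 0.

We work with the vertex ordering A < B < D < E < F < G < J < L < M < N. The simplices of K, each written with vertices in increasing order, are:

  0-simplices (10): A, B, D, E, F, G, J, L, M, N
  1-simplices (15): AB, AE, AF, BN, DG, EJ, EM, EN, FG, FL, FN, GM, JN, LN, MN
  2-simplices (3): EJN, EMN, FLN

Hence C_0 ≅ Z^10, C_1 ≅ Z^15, C_2 ≅ Z^3.

Boundary ∂_1: C_1 → C_0 maps an edge to its endpoints' difference, ∂[p,q] = q − p.
As a 10×15 matrix over Z this has rank 9, with invariant factors (1,1,1,1,1,1,1,1,1).

Boundary ∂_2: C_2 → C_1 acts by ∂[p,q,r] = [q,r] − [p,r] + [p,q]. For instance
  ∂EJN = JN − EN + EJ,
  ∂EMN = MN − EN + EM.
This gives a 15×3 integer matrix of rank 3; reducing to Smith normal form yields diagonal entries (1,1,1).

Reading off H_k = ker ∂_k / im ∂_{k+1}:

  H_0: rank C_0 − rank ∂_1 = 10 − 9 = 1, and the invariant factors of ∂_1 are all 1, so H_0 = Z.
  H_1: rank ker ∂_1 − rank ∂_2 = (15 − 9) − 3 = 3, and the invariant factors of ∂_2 are all 1, so H_1 = Z^3.
  H_2: rank ker ∂_2 − rank ∂_3 = (3 − 3) − 0 = 0, and there is no ∂_3, so H_2 = 0.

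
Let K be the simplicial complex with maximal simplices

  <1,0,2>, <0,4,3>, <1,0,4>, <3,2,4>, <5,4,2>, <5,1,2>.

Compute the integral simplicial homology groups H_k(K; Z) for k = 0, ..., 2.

H_0 = Z,  H_1 = Z,  H_2 = 0.

Order the vertices as 0 < 1 < 2 < 3 < 4 < 5. Listing each simplex with vertices in this order, K has dimension 2 with simplices:

  0-simplices (6): [0], [1], [2], [3], [4], [5]
  1-simplices (12): [0,1], [0,2], [0,3], [0,4], [1,2], [1,4], [1,5], [2,3], [2,4], [2,5], [3,4], [4,5]
  2-simplices (6): [0,1,2], [0,1,4], [0,3,4], [1,2,5], [2,3,4], [2,4,5]

Hence C_0 ≅ Z^6, C_1 ≅ Z^12, C_2 ≅ Z^6.

Boundary ∂_1: C_1 → C_0 maps an edge to its endpoints' difference, ∂[p,q] = q − p. For instance
  ∂[0,1] = [1] − [0].
This gives a 6×12 integer matrix of rank 5; reducing to Smith normal form yields diagonal entries (1,1,1,1,1).

The boundary map ∂_2: C_2 → C_1 sends each 2-simplex [p,q,r] to [q,r] − [p,r] + [p,q]. For instance
  ∂[0,1,2] = [1,2] − [0,2] + [0,1],
  ∂[1,2,5] = [2,5] − [1,5] + [1,2].
The resulting 12×6 matrix has rank 6, and its Smith normal form has invariant factors (1,1,1,1,1,1).

From H_k ≅ ker(∂_k) / im(∂_{k+1}) we obtain:

  H_0: rank C_0 − rank ∂_1 = 6 − 5 = 1, and the invariant factors of ∂_1 are all 1, so H_0 ≅ Z.
  H_1: rank ker ∂_1 − rank ∂_2 = (12 − 5) − 6 = 1, and the invariant factors of ∂_2 are all 1, so H_1 ≅ Z.
  H_2: rank ker ∂_2 − rank ∂_3 = (6 − 6) − 0 = 0, and there is no ∂_3, so H_2 ≅ 0.

(K is a triangulation of the cylinder S^1 x I.)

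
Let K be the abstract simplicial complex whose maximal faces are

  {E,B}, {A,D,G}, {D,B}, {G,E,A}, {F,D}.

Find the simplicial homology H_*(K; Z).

H_0 = Z,  H_1 = Z,  H_2 = 0.

Order the vertices as A < B < D < E < F < G. Listing each simplex with vertices in this order, K has dimension 2 with simplices:

  0-simplices (6): A, B, D, E, F, G
  1-simplices (8): AD, AE, AG, BD, BE, DF, DG, EG
  2-simplices (2): ADG, AEG

Hence C_0 ≅ Z^6, C_1 ≅ Z^8, C_2 ≅ Z^2.

Boundary ∂_1: C_1 → C_0 is given by ∂[p,q] = [q] − [p]. For instance
  ∂BD = D − B.
This gives a 6×8 integer matrix of rank 5; reducing to Smith normal form yields diagonal entries (1,1,1,1,1).

∂_2: C_2 → C_1 sends each 2-simplex [p,q,r] to [q,r] − [p,r] + [p,q]. For instance
  ∂AEG = EG − AG + AE,
  ∂ADG = DG − AG + AD.
The resulting 8×2 matrix has rank 2, and its Smith normal form has invariant factors (1,1).

From H_k ≅ ker(∂_k) / im(∂_{k+1}) we obtain:

  H_0: rank C_0 − rank ∂_1 = 6 − 5 = 1, and the invariant factors of ∂_1 are all 1, so H_0 = Z.
  H_1: rank ker ∂_1 − rank ∂_2 = (8 − 5) − 2 = 1, and the invariant factors of ∂_2 are all 1, so H_1 = Z.
  H_2: rank ker ∂_2 − rank ∂_3 = (2 − 2) − 0 = 0, and there is no ∂_3, so H_2 = 0.

As a check, the Euler characteristic is 6 − 8 + 2 = 0, which agrees with 1 − 1 + 0 = 0.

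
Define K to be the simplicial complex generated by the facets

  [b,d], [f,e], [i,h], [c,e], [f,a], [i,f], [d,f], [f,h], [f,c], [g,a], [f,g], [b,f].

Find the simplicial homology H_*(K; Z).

H_0 = Z,  H_1 = Z^4.

Take the total order a < b < c < d < e < f < g < h < i on the vertex set. Then K (dimension 1) consists of the simplices:

  0-simplices (9): a, b, c, d, e, f, g, h, i
  1-simplices (12): af, ag, bd, bf, ce, cf, df, ef, fg, fh, fi, hi

giving chain groups C_0 ≅ Z^9, C_1 ≅ Z^12.

The boundary map ∂_1: C_1 → C_0 is given by ∂[p,q] = [q] − [p].
As a 9×12 matrix over Z this has rank 8, with invariant factors (1,1,1,1,1,1,1,1).

Now H_k = ker ∂_k / im ∂_{k+1}, so:

  H_0: rank C_0 − rank ∂_1 = 9 − 8 = 1, and the invariant factors of ∂_1 are all 1, so H_0 = Z.
  H_1: rank ker ∂_1 − rank ∂_2 = (12 − 8) − 0 = 4, and there is no ∂_2, so H_1 = Z^4.

(K is a triangulation of a wedge of 4 circles.)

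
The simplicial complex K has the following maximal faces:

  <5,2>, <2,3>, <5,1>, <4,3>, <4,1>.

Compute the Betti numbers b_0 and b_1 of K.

b_0 = 1, b_1 = 1.

Order the vertices as 1 < 2 < 3 < 4 < 5. Listing each simplex with vertices in this order, K has dimension 1 with simplices:

  0-simplices (5): [1], [2], [3], [4], [5]
  1-simplices (5): [1,4], [1,5], [2,3], [2,5], [3,4]

Hence C_0 ≅ Z^5, C_1 ≅ Z^5.

Boundary ∂_1: C_1 → C_0 maps an edge to its endpoints' difference, ∂[p,q] = q − p.
The 5×5 boundary matrix has rank 4 and Smith normal form diag(1,1,1,1).

Reading off H_k = ker ∂_k / im ∂_{k+1}:

  H_0: rank C_0 − rank ∂_1 = 5 − 4 = 1, and the invariant factors of ∂_1 are all 1, so H_0 ≅ Z.
  H_1: rank ker ∂_1 − rank ∂_2 = (5 − 4) − 0 = 1, and there is no ∂_2, so H_1 ≅ Z.

(K is a triangulation of the circle S^1.)

Hence the Betti numbers are b_0 = 1, b_1 = 1.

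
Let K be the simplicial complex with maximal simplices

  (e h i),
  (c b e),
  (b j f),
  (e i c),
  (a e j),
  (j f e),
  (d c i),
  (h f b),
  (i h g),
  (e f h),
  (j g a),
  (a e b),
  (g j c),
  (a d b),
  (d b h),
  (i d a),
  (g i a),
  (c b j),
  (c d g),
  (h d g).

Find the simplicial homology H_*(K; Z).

H_0 = Z,  H_1 = Z × Z/2,  H_2 = 0.

Order the vertices as a < b < c < d < e < f < g < h < i < j. Listing each simplex with vertices in this order, K has dimension 2 with simplices:

  0-simplices (10): a, b, c, d, e, f, g, h, i, j
  1-simplices (30): ab, ad, ae, ag, ai, aj, bc, bd, be, bf, bh, bj, cd, ce, cg, ci, cj, dg, dh, di, ef, eh, ei, ej, fh, fj, gh, gi, gj, hi
  2-simplices (20): abd, abe, adi, aej, agi, agj, bce, bcj, bdh, bfh, bfj, cdg, cdi, cei, cgj, dgh, efh, efj, ehi, ghi

Hence C_0 ≅ Z^10, C_1 ≅ Z^30, C_2 ≅ Z^20.

Boundary ∂_1: C_1 → C_0 maps an edge to its endpoints' difference, ∂[p,q] = q − p. For instance
  ∂gh = h − g.
This gives a 10×30 integer matrix of rank 9; reducing to Smith normal form yields diagonal entries (1,1,1,1,1,1,1,1,1).

Boundary ∂_2: C_2 → C_1 acts by ∂[p,q,r] = [q,r] − [p,r] + [p,q]. For instance
  ∂efj = fj − ej + ef,
  ∂bfh = fh − bh + bf.
The resulting 30×20 matrix has rank 20, and its Smith normal form has invariant factors (1,1,1,1,1,1,1,1,1,1,1,1,1,1,1,1,1,1,1,2).

From H_k ≅ ker(∂_k) / im(∂_{k+1}) we obtain:

  H_0: rank C_0 − rank ∂_1 = 10 − 9 = 1, and the invariant factors of ∂_1 are all 1, so H_0 = Z.
  H_1: rank ker ∂_1 − rank ∂_2 = (30 − 9) − 20 = 1, and ∂_2 has invariant factor 2 > 1, so H_1 = Z × Z/2.
  H_2: rank ker ∂_2 − rank ∂_3 = (20 − 20) − 0 = 0, and there is no ∂_3, so H_2 = 0.

As a check, the Euler characteristic is 10 − 30 + 20 = 0, which agrees with 1 − 1 + 0 = 0.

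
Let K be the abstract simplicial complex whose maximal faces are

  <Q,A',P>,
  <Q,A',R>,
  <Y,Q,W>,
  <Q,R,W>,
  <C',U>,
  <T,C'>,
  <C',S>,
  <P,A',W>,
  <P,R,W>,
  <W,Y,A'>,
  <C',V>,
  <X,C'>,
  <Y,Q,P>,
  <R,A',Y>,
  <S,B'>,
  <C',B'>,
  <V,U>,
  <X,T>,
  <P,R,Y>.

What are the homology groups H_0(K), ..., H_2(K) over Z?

Fix the vertex order P < Q < R < S < T < U < V < W < X < Y < A' < B' < C' and write every simplex with vertices in increasing order. Then dim K = 2 and the simplices of K are:

  0-simplices (13): [P], [Q], [R], [S], [T], [U], [V], [W], [X], [Y], [A'], [B'], [C']
  1-simplices (24): (24 of them)
  2-simplices (10): [P,Q,Y], [P,Q,A'], [P,R,W], [P,R,Y], [P,W,A'], [Q,R,W], [Q,R,A'], [Q,W,Y], [R,Y,A'], [W,Y,A']

giving chain groups C_0 ≅ Z^13, C_1 ≅ Z^24, C_2 ≅ Z^10.

∂_1: C_1 → C_0 maps an edge to its endpoints' difference, ∂[p,q] = q − p. For instance
  ∂[V,C'] = [C'] − [V].
This gives a 13×24 integer matrix of rank 11; reducing to Smith normal form yields diagonal entries (1,1,1,1,1,1,1,1,1,1,1).

∂_2: C_2 → C_1 maps a triangle to the signed sum of its edges. For instance
  ∂[Q,R,A'] = [R,A'] − [Q,A'] + [Q,R],
  ∂[Q,W,Y] = [W,Y] − [Q,Y] + [Q,W].
This gives a 24×10 integer matrix of rank 10; reducing to Smith normal form yields diagonal entries (1,1,1,1,1,1,1,1,1,2).

Computing H_k = (kernel of ∂_k) / (image of ∂_{k+1}):

  H_0: rank C_0 − rank ∂_1 = 13 − 11 = 2, and the invariant factors of ∂_1 are all 1, so H_0 ≅ Z^2.
  H_1: rank ker ∂_1 − rank ∂_2 = (24 − 11) − 10 = 3, and ∂_2 has invariant factor 2 > 1, so H_1 ≅ Z^3 ⊕ Z/2.
  H_2: rank ker ∂_2 − rank ∂_3 = (10 − 10) − 0 = 0, and there is no ∂_3, so H_2 ≅ 0.

As a check, the Euler characteristic is 13 − 24 + 10 = -1, which agrees with 2 − 3 + 0 = -1.
(K is a triangulation of the disjoint union of a wedge of 3 circles and the real projective plane RP^2.)

H_0 ≅ Z^2,  H_1 ≅ Z^3 ⊕ Z/2,  H_2 = 0.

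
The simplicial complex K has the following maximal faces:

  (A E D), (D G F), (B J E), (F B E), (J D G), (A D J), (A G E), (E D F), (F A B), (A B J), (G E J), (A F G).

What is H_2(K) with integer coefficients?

H_2 = 0.

Fix the vertex order A < B < D < E < F < G < J and write every simplex with vertices in increasing order. Then dim K = 2 and the simplices of K are:

  0-simplices (7): A, B, D, E, F, G, J
  1-simplices (18): AB, AD, AE, AF, AG, AJ, BE, BF, BJ, DE, DF, DG, DJ, EF, EG, EJ, FG, GJ
  2-simplices (12): ABF, ABJ, ADE, ADJ, AEG, AFG, BEF, BEJ, DEF, DFG, DGJ, EGJ

giving chain groups C_0 ≅ Z^7, C_1 ≅ Z^18, C_2 ≅ Z^12.

∂_1: C_1 → C_0 maps an edge to its endpoints' difference, ∂[p,q] = q − p. For instance
  ∂AD = D − A.
The resulting 7×18 matrix has rank 6, and its Smith normal form has invariant factors (1,1,1,1,1,1).

The boundary map ∂_2: C_2 → C_1 acts by ∂[p,q,r] = [q,r] − [p,r] + [p,q]. For instance
  ∂BEF = EF − BF + BE,
  ∂ABF = BF − AF + AB.
This gives a 18×12 integer matrix of rank 12; reducing to Smith normal form yields diagonal entries (1,1,1,1,1,1,1,1,1,1,1,2).

Computing H_k = (kernel of ∂_k) / (image of ∂_{k+1}):

  H_2: rank ker ∂_2 − rank ∂_3 = (12 − 12) − 0 = 0, and there is no ∂_3, so H_2 ≅ 0.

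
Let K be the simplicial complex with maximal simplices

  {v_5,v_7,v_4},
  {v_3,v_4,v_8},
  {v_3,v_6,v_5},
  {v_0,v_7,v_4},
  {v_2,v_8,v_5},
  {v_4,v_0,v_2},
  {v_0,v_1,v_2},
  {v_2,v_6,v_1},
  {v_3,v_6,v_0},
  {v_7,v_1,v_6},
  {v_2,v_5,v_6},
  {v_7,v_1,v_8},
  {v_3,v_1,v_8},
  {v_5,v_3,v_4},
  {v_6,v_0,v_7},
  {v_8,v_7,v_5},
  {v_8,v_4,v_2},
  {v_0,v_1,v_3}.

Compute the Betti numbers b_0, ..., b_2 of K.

b_0 = 1, b_1 = 1, b_2 = 0.

K has 9 vertices, 27 edges, 18 triangles.
rank ∂_0 = 0, rank ∂_1 = 8 ⇒ b_0 = 9 − 0 − 8 = 1; all invariant factors of ∂_1 are 1 so no torsion. So H_0 ≅ Z.
rank ∂_1 = 8, rank ∂_2 = 18 ⇒ b_1 = 27 − 8 − 18 = 1; ∂_2 has invariant factor(s) [2] giving torsion. So H_1 ≅ Z ⊕ Z/2Z.
rank ∂_2 = 18, rank ∂_3 = 0 ⇒ b_2 = 18 − 18 − 0 = 0. So H_2 ≅ 0.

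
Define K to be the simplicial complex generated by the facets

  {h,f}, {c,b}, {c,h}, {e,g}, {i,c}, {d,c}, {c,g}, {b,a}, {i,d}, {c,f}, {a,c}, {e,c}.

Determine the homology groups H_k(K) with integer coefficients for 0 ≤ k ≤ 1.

H_0 ≅ Z,  H_1 ≅ Z^4.

We work with the vertex ordering a < b < c < d < e < f < g < h < i. The simplices of K, each written with vertices in increasing order, are:

  0-simplices (9): a, b, c, d, e, f, g, h, i
  1-simplices (12): ab, ac, bc, cd, ce, cf, cg, ch, ci, di, eg, fh

so the chain groups are C_0 ≅ Z^9, C_1 ≅ Z^12.

Boundary ∂_1: C_1 → C_0 is given by ∂[p,q] = [q] − [p]. For instance
  ∂ab = b − a.
This gives a 9×12 integer matrix of rank 8; reducing to Smith normal form yields diagonal entries (1,1,1,1,1,1,1,1).

Reading off H_k = ker ∂_k / im ∂_{k+1}:

  H_0: rank C_0 − rank ∂_1 = 9 − 8 = 1, and the invariant factors of ∂_1 are all 1, so H_0 ≅ Z.
  H_1: rank ker ∂_1 − rank ∂_2 = (12 − 8) − 0 = 4, and there is no ∂_2, so H_1 ≅ Z^4.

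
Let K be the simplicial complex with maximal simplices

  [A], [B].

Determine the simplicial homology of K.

H_0 ≅ Z^2.

We work with the vertex ordering A < B. The simplices of K, each written with vertices in increasing order, are:

  0-simplices (2): A, B

Hence C_0 ≅ Z^2.

Reading off H_k = ker ∂_k / im ∂_{k+1}:

  H_0: rank C_0 − rank ∂_1 = 2 − 0 = 2, and there is no ∂_1, so H_0 ≅ Z^2.

(K is a triangulation of a set of 2 points.)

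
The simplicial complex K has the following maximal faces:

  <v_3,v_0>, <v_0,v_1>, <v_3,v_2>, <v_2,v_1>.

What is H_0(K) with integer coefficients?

We work with the vertex ordering v_0 < v_1 < v_2 < v_3. The simplices of K, each written with vertices in increasing order, are:

  0-simplices (4): [v_0], [v_1], [v_2], [v_3]
  1-simplices (4): [v_0,v_1], [v_0,v_3], [v_1,v_2], [v_2,v_3]

Hence C_0 ≅ Z^4, C_1 ≅ Z^4.

Boundary ∂_1: C_1 → C_0 is given by ∂[p,q] = [q] − [p]. For instance
  ∂[v_1,v_2] = [v_2] − [v_1].
The resulting 4×4 matrix has rank 3, and its Smith normal form has invariant factors (1,1,1).

Computing H_k = (kernel of ∂_k) / (image of ∂_{k+1}):

  H_0: rank C_0 − rank ∂_1 = 4 − 3 = 1, and the invariant factors of ∂_1 are all 1, so H_0 = Z.

H_0 ≅ Z.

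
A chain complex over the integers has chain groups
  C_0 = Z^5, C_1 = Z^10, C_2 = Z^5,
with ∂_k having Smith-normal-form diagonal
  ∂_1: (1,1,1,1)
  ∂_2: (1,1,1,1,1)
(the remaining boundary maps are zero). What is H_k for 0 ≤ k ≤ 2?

H_0 ≅ Z,  H_1 ≅ Z,  H_2 = 0.

H_0: b_0 = 5 − 0 − 4 = 1; torsion from ∂_1 factors > 1: none. So H_0 ≅ Z.
H_1: b_1 = 10 − 4 − 5 = 1; torsion from ∂_2 factors > 1: none. So H_1 ≅ Z.
H_2: b_2 = 5 − 5 − 0 = 0; torsion from ∂_3 factors > 1: none. So H_2 ≅ 0.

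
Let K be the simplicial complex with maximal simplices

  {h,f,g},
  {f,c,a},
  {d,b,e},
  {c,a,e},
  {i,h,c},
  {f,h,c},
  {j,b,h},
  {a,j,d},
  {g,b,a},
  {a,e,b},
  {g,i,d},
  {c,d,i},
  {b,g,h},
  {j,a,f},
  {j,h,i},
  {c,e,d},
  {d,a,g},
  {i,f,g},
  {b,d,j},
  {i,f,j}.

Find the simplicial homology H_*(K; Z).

H_0 = Z,  H_1 = Z × Z/2,  H_2 = 0.

We work with the vertex ordering a < b < c < d < e < f < g < h < i < j. The simplices of K, each written with vertices in increasing order, are:

  0-simplices (10): a, b, c, d, e, f, g, h, i, j
  1-simplices (30): ab, ac, ad, ae, af, ag, aj, bd, be, bg, bh, bj, cd, ce, cf, ch, ci, de, dg, di, dj, fg, fh, fi, fj, gh, gi, hi, hj, ij
  2-simplices (20): abe, abg, ace, acf, adg, adj, afj, bde, bdj, bgh, bhj, cde, cdi, cfh, chi, dgi, fgh, fgi, fij, hij

giving chain groups C_0 ≅ Z^10, C_1 ≅ Z^30, C_2 ≅ Z^20.

∂_1: C_1 → C_0 is given by ∂[p,q] = [q] − [p]. For instance
  ∂bh = h − b.
As a 10×30 matrix over Z this has rank 9, with invariant factors (1,1,1,1,1,1,1,1,1).

The boundary map ∂_2: C_2 → C_1 maps a triangle to the signed sum of its edges. For instance
  ∂abg = bg − ag + ab,
  ∂bde = de − be + bd.
As a 30×20 matrix over Z this has rank 20, with invariant factors (1,1,1,1,1,1,1,1,1,1,1,1,1,1,1,1,1,1,1,2).

Reading off H_k = ker ∂_k / im ∂_{k+1}:

  H_0: rank C_0 − rank ∂_1 = 10 − 9 = 1, and the invariant factors of ∂_1 are all 1, so H_0 ≅ Z.
  H_1: rank ker ∂_1 − rank ∂_2 = (30 − 9) − 20 = 1, and ∂_2 has invariant factor 2 > 1, so H_1 ≅ Z × Z/2.
  H_2: rank ker ∂_2 − rank ∂_3 = (20 − 20) − 0 = 0, and there is no ∂_3, so H_2 ≅ 0.

As a check, the Euler characteristic is 10 − 30 + 20 = 0, which agrees with 1 − 1 + 0 = 0.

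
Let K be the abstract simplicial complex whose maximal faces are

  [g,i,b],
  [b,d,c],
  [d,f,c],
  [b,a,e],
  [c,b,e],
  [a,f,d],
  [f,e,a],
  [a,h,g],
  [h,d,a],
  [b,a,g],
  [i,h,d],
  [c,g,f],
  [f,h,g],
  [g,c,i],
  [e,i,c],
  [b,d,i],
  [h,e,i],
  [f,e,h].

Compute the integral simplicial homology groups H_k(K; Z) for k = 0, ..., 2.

H_0 ≅ Z,  H_1 ≅ Z ⊕ Z/2,  H_2 = 0.

We work with the vertex ordering a < b < c < d < e < f < g < h < i. The simplices of K, each written with vertices in increasing order, are:

  0-simplices (9): a, b, c, d, e, f, g, h, i
  1-simplices (27): ab, ad, ae, af, ag, ah, bc, bd, be, bg, bi, cd, ce, cf, cg, ci, df, dh, di, ef, eh, ei, fg, fh, gh, gi, hi
  2-simplices (18): abe, abg, adf, adh, aef, agh, bcd, bce, bdi, bgi, cdf, cei, cfg, cgi, dhi, efh, ehi, fgh

giving chain groups C_0 ≅ Z^9, C_1 ≅ Z^27, C_2 ≅ Z^18.

Boundary ∂_1: C_1 → C_0 is given by ∂[p,q] = [q] − [p].
The 9×27 boundary matrix has rank 8 and Smith normal form diag(1,1,1,1,1,1,1,1).

∂_2: C_2 → C_1 maps a triangle to the signed sum of its edges. For instance
  ∂cdf = df − cf + cd,
  ∂aef = ef − af + ae.
The resulting 27×18 matrix has rank 18, and its Smith normal form has invariant factors (1,1,1,1,1,1,1,1,1,1,1,1,1,1,1,1,1,2).

Now H_k = ker ∂_k / im ∂_{k+1}, so:

  H_0: rank C_0 − rank ∂_1 = 9 − 8 = 1, and the invariant factors of ∂_1 are all 1, so H_0 ≅ Z.
  H_1: rank ker ∂_1 − rank ∂_2 = (27 − 8) − 18 = 1, and ∂_2 has invariant factor 2 > 1, so H_1 ≅ Z ⊕ Z/2.
  H_2: rank ker ∂_2 − rank ∂_3 = (18 − 18) − 0 = 0, and there is no ∂_3, so H_2 ≅ 0.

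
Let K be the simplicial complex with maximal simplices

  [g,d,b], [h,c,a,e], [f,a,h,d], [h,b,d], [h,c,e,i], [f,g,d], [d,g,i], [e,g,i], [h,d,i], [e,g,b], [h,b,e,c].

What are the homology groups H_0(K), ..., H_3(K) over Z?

H_0 = Z,  H_1 = 0,  H_2 = Z,  H_3 = 0.

Fix the vertex order a < b < c < d < e < f < g < h < i and write every simplex with vertices in increasing order. Then dim K = 3 and the simplices of K are:

  0-simplices (9): a, b, c, d, e, f, g, h, i
  1-simplices (24): ac, ad, ae, af, ah, bc, bd, be, bg, bh, ce, ch, ci, df, dg, dh, di, eg, eh, ei, fg, fh, gi, hi
  2-simplices (21): ace, ach, adf, adh, aeh, afh, bce, bch, bdg, bdh, beg, beh, ceh, cei, chi, dfg, dfh, dgi, dhi, egi, ehi
  3-simplices (4): aceh, adfh, bceh, cehi

so the chain groups are C_0 ≅ Z^9, C_1 ≅ Z^24, C_2 ≅ Z^21, C_3 ≅ Z^4.

Boundary ∂_1: C_1 → C_0 is given by ∂[p,q] = [q] − [p].
This gives a 9×24 integer matrix of rank 8; reducing to Smith normal form yields diagonal entries (1,1,1,1,1,1,1,1).

The boundary map ∂_2: C_2 → C_1 acts by ∂[p,q,r] = [q,r] − [p,r] + [p,q]. For instance
  ∂aeh = eh − ah + ae,
  ∂ceh = eh − ch + ce.
This gives a 24×21 integer matrix of rank 16; reducing to Smith normal form yields diagonal entries (1,1,1,1,1,1,1,1,1,1,1,1,1,1,1,1).

Boundary ∂_3: C_3 → C_2 sends each 3-simplex σ to the alternating sum Σ_i (−1)^i (σ with its i-th vertex removed). For instance
  ∂aceh = ceh − aeh + ach − ace,
  ∂bceh = ceh − beh + bch − bce.
This gives a 21×4 integer matrix of rank 4; reducing to Smith normal form yields diagonal entries (1,1,1,1).

Now H_k = ker ∂_k / im ∂_{k+1}, so:

  H_0: rank C_0 − rank ∂_1 = 9 − 8 = 1, and the invariant factors of ∂_1 are all 1, so H_0 ≅ Z.
  H_1: rank ker ∂_1 − rank ∂_2 = (24 − 8) − 16 = 0, and the invariant factors of ∂_2 are all 1, so H_1 ≅ 0.
  H_2: rank ker ∂_2 − rank ∂_3 = (21 − 16) − 4 = 1, and the invariant factors of ∂_3 are all 1, so H_2 ≅ Z.
  H_3: rank ker ∂_3 − rank ∂_4 = (4 − 4) − 0 = 0, and there is no ∂_4, so H_3 ≅ 0.

As a check, the Euler characteristic is 9 − 24 + 21 − 4 = 2, which agrees with 1 − 0 + 1 − 0 = 2.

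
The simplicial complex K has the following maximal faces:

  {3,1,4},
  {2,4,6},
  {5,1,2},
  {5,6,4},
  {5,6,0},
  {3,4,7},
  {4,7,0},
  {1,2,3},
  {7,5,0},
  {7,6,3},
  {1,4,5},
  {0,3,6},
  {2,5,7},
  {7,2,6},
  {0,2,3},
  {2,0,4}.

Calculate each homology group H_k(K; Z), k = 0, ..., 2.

H_0 = Z,  H_1 = Z^2,  H_2 = Z.

We work with the vertex ordering 0 < 1 < 2 < 3 < 4 < 5 < 6 < 7. The simplices of K, each written with vertices in increasing order, are:

  0-simplices (8): [0], [1], [2], [3], [4], [5], [6], [7]
  1-simplices (24): (24 of them)
  2-simplices (16): [0,2,3], [0,2,4], [0,3,6], [0,4,7], [0,5,6], [0,5,7], [1,2,3], [1,2,5], [1,3,4], [1,4,5], [2,4,6], [2,5,7], [2,6,7], [3,4,7], [3,6,7], [4,5,6]

giving chain groups C_0 ≅ Z^8, C_1 ≅ Z^24, C_2 ≅ Z^16.

The boundary map ∂_1: C_1 → C_0 is given by ∂[p,q] = [q] − [p].
The 8×24 boundary matrix has rank 7 and Smith normal form diag(1,1,1,1,1,1,1).

The boundary map ∂_2: C_2 → C_1 sends each 2-simplex [p,q,r] to [q,r] − [p,r] + [p,q]. For instance
  ∂[0,2,3] = [2,3] − [0,3] + [0,2],
  ∂[1,2,5] = [2,5] − [1,5] + [1,2].
As a 24×16 matrix over Z this has rank 15, with invariant factors (1,1,1,1,1,1,1,1,1,1,1,1,1,1,1).

From H_k ≅ ker(∂_k) / im(∂_{k+1}) we obtain:

  H_0: rank C_0 − rank ∂_1 = 8 − 7 = 1, and the invariant factors of ∂_1 are all 1, so H_0 ≅ Z.
  H_1: rank ker ∂_1 − rank ∂_2 = (24 − 7) − 15 = 2, and the invariant factors of ∂_2 are all 1, so H_1 ≅ Z^2.
  H_2: rank ker ∂_2 − rank ∂_3 = (16 − 15) − 0 = 1, and there is no ∂_3, so H_2 ≅ Z.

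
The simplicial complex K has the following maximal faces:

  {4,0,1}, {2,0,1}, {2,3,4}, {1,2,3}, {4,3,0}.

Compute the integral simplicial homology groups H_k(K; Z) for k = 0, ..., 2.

We work with the vertex ordering 0 < 1 < 2 < 3 < 4. The simplices of K, each written with vertices in increasing order, are:

  0-simplices (5): [0], [1], [2], [3], [4]
  1-simplices (10): [0,1], [0,2], [0,3], [0,4], [1,2], [1,3], [1,4], [2,3], [2,4], [3,4]
  2-simplices (5): [0,1,2], [0,1,4], [0,3,4], [1,2,3], [2,3,4]

Hence C_0 ≅ Z^5, C_1 ≅ Z^10, C_2 ≅ Z^5.

∂_1: C_1 → C_0 maps an edge to its endpoints' difference, ∂[p,q] = q − p.
This gives a 5×10 integer matrix of rank 4; reducing to Smith normal form yields diagonal entries (1,1,1,1).

Boundary ∂_2: C_2 → C_1 maps a triangle to the signed sum of its edges. For instance
  ∂[2,3,4] = [3,4] − [2,4] + [2,3],
  ∂[0,3,4] = [3,4] − [0,4] + [0,3].
This gives a 10×5 integer matrix of rank 5; reducing to Smith normal form yields diagonal entries (1,1,1,1,1).

Computing H_k = (kernel of ∂_k) / (image of ∂_{k+1}):

  H_0: rank C_0 − rank ∂_1 = 5 − 4 = 1, and the invariant factors of ∂_1 are all 1, so H_0 ≅ Z.
  H_1: rank ker ∂_1 − rank ∂_2 = (10 − 4) − 5 = 1, and the invariant factors of ∂_2 are all 1, so H_1 ≅ Z.
  H_2: rank ker ∂_2 − rank ∂_3 = (5 − 5) − 0 = 0, and there is no ∂_3, so H_2 ≅ 0.

H_0 = Z,  H_1 = Z,  H_2 = 0.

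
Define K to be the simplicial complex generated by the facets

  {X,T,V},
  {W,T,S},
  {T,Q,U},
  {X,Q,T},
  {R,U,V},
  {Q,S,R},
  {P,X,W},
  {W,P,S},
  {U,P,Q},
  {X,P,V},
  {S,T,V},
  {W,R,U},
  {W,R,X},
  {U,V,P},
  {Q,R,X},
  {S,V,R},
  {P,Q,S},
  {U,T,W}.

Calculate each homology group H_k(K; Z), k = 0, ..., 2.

K has 9 vertices, 27 edges, 18 triangles.
rank ∂_0 = 0, rank ∂_1 = 8 ⇒ b_0 = 9 − 0 − 8 = 1; all invariant factors of ∂_1 are 1 so no torsion. So H_0 = Z.
rank ∂_1 = 8, rank ∂_2 = 17 ⇒ b_1 = 27 − 8 − 17 = 2; all invariant factors of ∂_2 are 1 so no torsion. So H_1 = Z^2.
rank ∂_2 = 17, rank ∂_3 = 0 ⇒ b_2 = 18 − 17 − 0 = 1. So H_2 = Z.

H_0 = Z,  H_1 = Z^2,  H_2 = Z.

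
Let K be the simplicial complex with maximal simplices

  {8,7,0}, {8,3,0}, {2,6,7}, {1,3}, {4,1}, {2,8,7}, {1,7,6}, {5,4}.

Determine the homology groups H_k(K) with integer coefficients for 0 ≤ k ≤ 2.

Take the total order 0 < 1 < 2 < 3 < 4 < 5 < 6 < 7 < 8 on the vertex set. Then K (dimension 2) consists of the simplices:

  0-simplices (9): [0], [1], [2], [3], [4], [5], [6], [7], [8]
  1-simplices (14): [0,3], [0,7], [0,8], [1,3], [1,4], [1,6], [1,7], [2,6], [2,7], [2,8], [3,8], [4,5], [6,7], [7,8]
  2-simplices (5): [0,3,8], [0,7,8], [1,6,7], [2,6,7], [2,7,8]

so the chain groups are C_0 ≅ Z^9, C_1 ≅ Z^14, C_2 ≅ Z^5.

Boundary ∂_1: C_1 → C_0 sends each edge [p,q] (with p < q) to q − p.
As a 9×14 matrix over Z this has rank 8, with invariant factors (1,1,1,1,1,1,1,1).

The boundary map ∂_2: C_2 → C_1 sends each 2-simplex [p,q,r] to [q,r] − [p,r] + [p,q]. For instance
  ∂[2,6,7] = [6,7] − [2,7] + [2,6],
  ∂[2,7,8] = [7,8] − [2,8] + [2,7].
The 14×5 boundary matrix has rank 5 and Smith normal form diag(1,1,1,1,1).

Reading off H_k = ker ∂_k / im ∂_{k+1}:

  H_0: rank C_0 − rank ∂_1 = 9 − 8 = 1, and the invariant factors of ∂_1 are all 1, so H_0 ≅ Z.
  H_1: rank ker ∂_1 − rank ∂_2 = (14 − 8) − 5 = 1, and the invariant factors of ∂_2 are all 1, so H_1 ≅ Z.
  H_2: rank ker ∂_2 − rank ∂_3 = (5 − 5) − 0 = 0, and there is no ∂_3, so H_2 ≅ 0.

As a check, the Euler characteristic is 9 − 14 + 5 = 0, which agrees with 1 − 1 + 0 = 0.

H_0 ≅ Z,  H_1 ≅ Z,  H_2 = 0.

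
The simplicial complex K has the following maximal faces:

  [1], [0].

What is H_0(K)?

H_0 = Z^2.

We work with the vertex ordering 0 < 1. The simplices of K, each written with vertices in increasing order, are:

  0-simplices (2): [0], [1]

giving chain groups C_0 ≅ Z^2.

Computing H_k = (kernel of ∂_k) / (image of ∂_{k+1}):

  H_0: rank C_0 − rank ∂_1 = 2 − 0 = 2, and there is no ∂_1, so H_0 ≅ Z^2.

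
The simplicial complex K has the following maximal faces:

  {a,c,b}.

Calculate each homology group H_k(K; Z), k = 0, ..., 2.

Take the total order a < b < c on the vertex set. Then K (dimension 2) consists of the simplices:

  0-simplices (3): a, b, c
  1-simplices (3): ab, ac, bc
  2-simplices (1): abc

giving chain groups C_0 ≅ Z^3, C_1 ≅ Z^3, C_2 ≅ Z^1.

Boundary ∂_1: C_1 → C_0 is given by ∂[p,q] = [q] − [p].
As a 3×3 matrix over Z this has rank 2, with invariant factors (1,1).

The boundary map ∂_2: C_2 → C_1 acts by ∂[p,q,r] = [q,r] − [p,r] + [p,q]. For instance
  ∂abc = bc − ac + ab.
The 3×1 boundary matrix has rank 1 and Smith normal form diag(1).

Now H_k = ker ∂_k / im ∂_{k+1}, so:

  H_0: rank C_0 − rank ∂_1 = 3 − 2 = 1, and the invariant factors of ∂_1 are all 1, so H_0 = Z.
  H_1: rank ker ∂_1 − rank ∂_2 = (3 − 2) − 1 = 0, and the invariant factors of ∂_2 are all 1, so H_1 = 0.
  H_2: rank ker ∂_2 − rank ∂_3 = (1 − 1) − 0 = 0, and there is no ∂_3, so H_2 = 0.

H_0 ≅ Z,  H_1 = 0,  H_2 = 0.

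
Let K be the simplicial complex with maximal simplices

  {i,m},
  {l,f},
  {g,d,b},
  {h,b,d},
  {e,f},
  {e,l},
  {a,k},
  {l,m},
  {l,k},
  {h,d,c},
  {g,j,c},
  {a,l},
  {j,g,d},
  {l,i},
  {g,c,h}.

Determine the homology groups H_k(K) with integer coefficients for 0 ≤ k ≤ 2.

Take the total order a < b < c < d < e < f < g < h < i < j < k < l < m on the vertex set. Then K (dimension 2) consists of the simplices:

  0-simplices (13): a, b, c, d, e, f, g, h, i, j, k, l, m
  1-simplices (21): ak, al, bd, bg, bh, cd, cg, ch, cj, dg, dh, dj, ef, el, fl, gh, gj, il, im, kl, lm
  2-simplices (6): bdg, bdh, cdh, cgh, cgj, dgj

giving chain groups C_0 ≅ Z^13, C_1 ≅ Z^21, C_2 ≅ Z^6.

The boundary map ∂_1: C_1 → C_0 sends each edge [p,q] (with p < q) to q − p. For instance
  ∂im = m − i.
As a 13×21 matrix over Z this has rank 11, with invariant factors (1,1,1,1,1,1,1,1,1,1,1).

∂_2: C_2 → C_1 maps a triangle to the signed sum of its edges. For instance
  ∂bdg = dg − bg + bd,
  ∂cdh = dh − ch + cd.
The resulting 21×6 matrix has rank 6, and its Smith normal form has invariant factors (1,1,1,1,1,1).

Reading off H_k = ker ∂_k / im ∂_{k+1}:

  H_0: rank C_0 − rank ∂_1 = 13 − 11 = 2, and the invariant factors of ∂_1 are all 1, so H_0 ≅ Z^2.
  H_1: rank ker ∂_1 − rank ∂_2 = (21 − 11) − 6 = 4, and the invariant factors of ∂_2 are all 1, so H_1 ≅ Z^4.
  H_2: rank ker ∂_2 − rank ∂_3 = (6 − 6) − 0 = 0, and there is no ∂_3, so H_2 ≅ 0.

(K is a triangulation of the disjoint union of a wedge of 3 circles and the cylinder S^1 x I.)

H_0 ≅ Z^2,  H_1 ≅ Z^4,  H_2 = 0.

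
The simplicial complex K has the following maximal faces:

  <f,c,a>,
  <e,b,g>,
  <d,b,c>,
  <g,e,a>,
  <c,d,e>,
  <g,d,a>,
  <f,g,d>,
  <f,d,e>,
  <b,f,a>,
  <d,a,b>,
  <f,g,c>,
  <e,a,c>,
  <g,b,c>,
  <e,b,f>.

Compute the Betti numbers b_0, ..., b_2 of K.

Take the total order a < b < c < d < e < f < g on the vertex set. Then K (dimension 2) consists of the simplices:

  0-simplices (7): a, b, c, d, e, f, g
  1-simplices (21): ab, ac, ad, ae, af, ag, bc, bd, be, bf, bg, cd, ce, cf, cg, de, df, dg, ef, eg, fg
  2-simplices (14): abd, abf, ace, acf, adg, aeg, bcd, bcg, bef, beg, cde, cfg, def, dfg

so the chain groups are C_0 ≅ Z^7, C_1 ≅ Z^21, C_2 ≅ Z^14.

∂_1: C_1 → C_0 sends each edge [p,q] (with p < q) to q − p.
As a 7×21 matrix over Z this has rank 6, with invariant factors (1,1,1,1,1,1).

∂_2: C_2 → C_1 maps a triangle to the signed sum of its edges. For instance
  ∂beg = eg − bg + be,
  ∂bcg = cg − bg + bc.
The resulting 21×14 matrix has rank 13, and its Smith normal form has invariant factors (1,1,1,1,1,1,1,1,1,1,1,1,1).

From H_k ≅ ker(∂_k) / im(∂_{k+1}) we obtain:

  H_0: rank C_0 − rank ∂_1 = 7 − 6 = 1, and the invariant factors of ∂_1 are all 1, so H_0 ≅ Z.
  H_1: rank ker ∂_1 − rank ∂_2 = (21 − 6) − 13 = 2, and the invariant factors of ∂_2 are all 1, so H_1 ≅ Z^2.
  H_2: rank ker ∂_2 − rank ∂_3 = (14 − 13) − 0 = 1, and there is no ∂_3, so H_2 ≅ Z.

Hence the Betti numbers are b_0 = 1, b_1 = 2, b_2 = 1.

b_0 = 1, b_1 = 2, b_2 = 1.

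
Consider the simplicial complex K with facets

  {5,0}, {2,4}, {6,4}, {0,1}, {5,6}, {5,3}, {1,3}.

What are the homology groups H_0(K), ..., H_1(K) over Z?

We work with the vertex ordering 0 < 1 < 2 < 3 < 4 < 5 < 6. The simplices of K, each written with vertices in increasing order, are:

  0-simplices (7): [0], [1], [2], [3], [4], [5], [6]
  1-simplices (7): [0,1], [0,5], [1,3], [2,4], [3,5], [4,6], [5,6]

so the chain groups are C_0 ≅ Z^7, C_1 ≅ Z^7.

Boundary ∂_1: C_1 → C_0 sends each edge [p,q] (with p < q) to q − p. For instance
  ∂[5,6] = [6] − [5].
This gives a 7×7 integer matrix of rank 6; reducing to Smith normal form yields diagonal entries (1,1,1,1,1,1).

From H_k ≅ ker(∂_k) / im(∂_{k+1}) we obtain:

  H_0: rank C_0 − rank ∂_1 = 7 − 6 = 1, and the invariant factors of ∂_1 are all 1, so H_0 ≅ Z.
  H_1: rank ker ∂_1 − rank ∂_2 = (7 − 6) − 0 = 1, and there is no ∂_2, so H_1 ≅ Z.

As a check, the Euler characteristic is 7 − 7 = 0, which agrees with 1 − 1 = 0.

H_0 ≅ Z,  H_1 ≅ Z.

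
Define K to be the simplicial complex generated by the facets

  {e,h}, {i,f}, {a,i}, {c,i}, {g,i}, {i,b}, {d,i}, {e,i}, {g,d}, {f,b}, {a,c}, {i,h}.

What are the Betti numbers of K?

Order the vertices as a < b < c < d < e < f < g < h < i. Listing each simplex with vertices in this order, K has dimension 1 with simplices:

  0-simplices (9): a, b, c, d, e, f, g, h, i
  1-simplices (12): ac, ai, bf, bi, ci, dg, di, eh, ei, fi, gi, hi

giving chain groups C_0 ≅ Z^9, C_1 ≅ Z^12.

The boundary map ∂_1: C_1 → C_0 is given by ∂[p,q] = [q] − [p].
The 9×12 boundary matrix has rank 8 and Smith normal form diag(1,1,1,1,1,1,1,1).

Computing H_k = (kernel of ∂_k) / (image of ∂_{k+1}):

  H_0: rank C_0 − rank ∂_1 = 9 − 8 = 1, and the invariant factors of ∂_1 are all 1, so H_0 ≅ Z.
  H_1: rank ker ∂_1 − rank ∂_2 = (12 − 8) − 0 = 4, and there is no ∂_2, so H_1 ≅ Z^4.

(K is a triangulation of a wedge of 4 circles.)

Hence the Betti numbers are b_0 = 1, b_1 = 4.

b_0 = 1, b_1 = 4.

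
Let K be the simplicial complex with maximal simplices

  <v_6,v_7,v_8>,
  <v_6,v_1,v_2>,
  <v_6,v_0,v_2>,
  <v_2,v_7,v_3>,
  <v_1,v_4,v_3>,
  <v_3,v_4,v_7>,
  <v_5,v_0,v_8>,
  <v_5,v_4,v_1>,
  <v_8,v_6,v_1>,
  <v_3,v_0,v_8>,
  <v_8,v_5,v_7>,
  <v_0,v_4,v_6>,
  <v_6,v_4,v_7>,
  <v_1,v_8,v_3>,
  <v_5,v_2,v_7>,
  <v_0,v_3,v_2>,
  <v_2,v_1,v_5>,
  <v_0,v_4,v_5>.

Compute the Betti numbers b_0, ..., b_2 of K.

We work with the vertex ordering v_0 < v_1 < v_2 < v_3 < v_4 < v_5 < v_6 < v_7 < v_8. The simplices of K, each written with vertices in increasing order, are:

  0-simplices (9): [v_0], [v_1], [v_2], [v_3], [v_4], [v_5], [v_6], [v_7], [v_8]
  1-simplices (27): (27 of them)
  2-simplices (18): (18 of them)

giving chain groups C_0 ≅ Z^9, C_1 ≅ Z^27, C_2 ≅ Z^18.

∂_1: C_1 → C_0 sends each edge [p,q] (with p < q) to q − p. For instance
  ∂[v_0,v_6] = [v_6] − [v_0].
The resulting 9×27 matrix has rank 8, and its Smith normal form has invariant factors (1,1,1,1,1,1,1,1).

The boundary map ∂_2: C_2 → C_1 sends each 2-simplex [p,q,r] to [q,r] − [p,r] + [p,q]. For instance
  ∂[v_0,v_4,v_5] = [v_4,v_5] − [v_0,v_5] + [v_0,v_4],
  ∂[v_1,v_3,v_8] = [v_3,v_8] − [v_1,v_8] + [v_1,v_3].
The 27×18 boundary matrix has rank 17 and Smith normal form diag(1,1,1,1,1,1,1,1,1,1,1,1,1,1,1,1,1).

Reading off H_k = ker ∂_k / im ∂_{k+1}:

  H_0: rank C_0 − rank ∂_1 = 9 − 8 = 1, and the invariant factors of ∂_1 are all 1, so H_0 ≅ Z.
  H_1: rank ker ∂_1 − rank ∂_2 = (27 − 8) − 17 = 2, and the invariant factors of ∂_2 are all 1, so H_1 ≅ Z^2.
  H_2: rank ker ∂_2 − rank ∂_3 = (18 − 17) − 0 = 1, and there is no ∂_3, so H_2 ≅ Z.

As a check, the Euler characteristic is 9 − 27 + 18 = 0, which agrees with 1 − 2 + 1 = 0.

Hence the Betti numbers are b_0 = 1, b_1 = 2, b_2 = 1.

b_0 = 1, b_1 = 2, b_2 = 1.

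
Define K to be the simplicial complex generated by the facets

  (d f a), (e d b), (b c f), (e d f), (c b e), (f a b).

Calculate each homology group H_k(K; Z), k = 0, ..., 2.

Order the vertices as a < b < c < d < e < f. Listing each simplex with vertices in this order, K has dimension 2 with simplices:

  0-simplices (6): a, b, c, d, e, f
  1-simplices (12): ab, ad, af, bc, bd, be, bf, ce, cf, de, df, ef
  2-simplices (6): abf, adf, bce, bcf, bde, def

so the chain groups are C_0 ≅ Z^6, C_1 ≅ Z^12, C_2 ≅ Z^6.

Boundary ∂_1: C_1 → C_0 sends each edge [p,q] (with p < q) to q − p. For instance
  ∂af = f − a.
As a 6×12 matrix over Z this has rank 5, with invariant factors (1,1,1,1,1).

The boundary map ∂_2: C_2 → C_1 acts by ∂[p,q,r] = [q,r] − [p,r] + [p,q]. For instance
  ∂def = ef − df + de,
  ∂bcf = cf − bf + bc.
This gives a 12×6 integer matrix of rank 6; reducing to Smith normal form yields diagonal entries (1,1,1,1,1,1).

Computing H_k = (kernel of ∂_k) / (image of ∂_{k+1}):

  H_0: rank C_0 − rank ∂_1 = 6 − 5 = 1, and the invariant factors of ∂_1 are all 1, so H_0 ≅ Z.
  H_1: rank ker ∂_1 − rank ∂_2 = (12 − 5) − 6 = 1, and the invariant factors of ∂_2 are all 1, so H_1 ≅ Z.
  H_2: rank ker ∂_2 − rank ∂_3 = (6 − 6) − 0 = 0, and there is no ∂_3, so H_2 ≅ 0.

H_0 = Z,  H_1 = Z,  H_2 = 0.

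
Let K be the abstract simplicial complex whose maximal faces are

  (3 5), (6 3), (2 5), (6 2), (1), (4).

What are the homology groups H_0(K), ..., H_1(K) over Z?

H_0 ≅ Z^3,  H_1 ≅ Z.

We work with the vertex ordering 1 < 2 < 3 < 4 < 5 < 6. The simplices of K, each written with vertices in increasing order, are:

  0-simplices (6): [1], [2], [3], [4], [5], [6]
  1-simplices (4): [2,5], [2,6], [3,5], [3,6]

so the chain groups are C_0 ≅ Z^6, C_1 ≅ Z^4.

Boundary ∂_1: C_1 → C_0 maps an edge to its endpoints' difference, ∂[p,q] = q − p.
The 6×4 boundary matrix has rank 3 and Smith normal form diag(1,1,1).

Computing H_k = (kernel of ∂_k) / (image of ∂_{k+1}):

  H_0: rank C_0 − rank ∂_1 = 6 − 3 = 3, and the invariant factors of ∂_1 are all 1, so H_0 = Z^3.
  H_1: rank ker ∂_1 − rank ∂_2 = (4 − 3) − 0 = 1, and there is no ∂_2, so H_1 = Z.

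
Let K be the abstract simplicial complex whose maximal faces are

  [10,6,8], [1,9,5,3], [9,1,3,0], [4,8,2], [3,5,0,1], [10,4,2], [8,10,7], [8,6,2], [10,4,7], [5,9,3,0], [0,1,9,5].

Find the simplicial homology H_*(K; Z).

H_0 = Z^2,  H_1 = Z,  H_2 = 0,  H_3 = Z.

Order the vertices as 0 < 1 < 2 < 3 < 4 < 5 < 6 < 7 < 8 < 9 < 10. Listing each simplex with vertices in this order, K has dimension 3 with simplices:

  0-simplices (11): [0], [1], [2], [3], [4], [5], [6], [7], [8], [9], [10]
  1-simplices (22): [0,1], [0,3], [0,5], [0,9], [1,3], [1,5], [1,9], [2,4], [2,6], [2,8], [2,10], [3,5], [3,9], [4,7], [4,8], [4,10], [5,9], [6,8], [6,10], [7,8], [7,10], [8,10]
  2-simplices (16): [0,1,3], [0,1,5], [0,1,9], [0,3,5], [0,3,9], [0,5,9], [1,3,5], [1,3,9], [1,5,9], [2,4,8], [2,4,10], [2,6,8], [3,5,9], [4,7,10], [6,8,10], [7,8,10]
  3-simplices (5): [0,1,3,5], [0,1,3,9], [0,1,5,9], [0,3,5,9], [1,3,5,9]

giving chain groups C_0 ≅ Z^11, C_1 ≅ Z^22, C_2 ≅ Z^16, C_3 ≅ Z^5.

∂_1: C_1 → C_0 maps an edge to its endpoints' difference, ∂[p,q] = q − p. For instance
  ∂[0,3] = [3] − [0].
The 11×22 boundary matrix has rank 9 and Smith normal form diag(1,1,1,1,1,1,1,1,1).

∂_2: C_2 → C_1 acts by ∂[p,q,r] = [q,r] − [p,r] + [p,q]. For instance
  ∂[2,4,10] = [4,10] − [2,10] + [2,4],
  ∂[2,6,8] = [6,8] − [2,8] + [2,6].
As a 22×16 matrix over Z this has rank 12, with invariant factors (1,1,1,1,1,1,1,1,1,1,1,1).

The boundary map ∂_3: C_3 → C_2 sends each 3-simplex σ to the alternating sum Σ_i (−1)^i (σ with its i-th vertex removed). For instance
  ∂[0,3,5,9] = [3,5,9] − [0,5,9] + [0,3,9] − [0,3,5],
  ∂[0,1,3,5] = [1,3,5] − [0,3,5] + [0,1,5] − [0,1,3].
The 16×5 boundary matrix has rank 4 and Smith normal form diag(1,1,1,1).

Now H_k = ker ∂_k / im ∂_{k+1}, so:

  H_0: rank C_0 − rank ∂_1 = 11 − 9 = 2, and the invariant factors of ∂_1 are all 1, so H_0 ≅ Z^2.
  H_1: rank ker ∂_1 − rank ∂_2 = (22 − 9) − 12 = 1, and the invariant factors of ∂_2 are all 1, so H_1 ≅ Z.
  H_2: rank ker ∂_2 − rank ∂_3 = (16 − 12) − 4 = 0, and the invariant factors of ∂_3 are all 1, so H_2 ≅ 0.
  H_3: rank ker ∂_3 − rank ∂_4 = (5 − 4) − 0 = 1, and there is no ∂_4, so H_3 ≅ Z.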